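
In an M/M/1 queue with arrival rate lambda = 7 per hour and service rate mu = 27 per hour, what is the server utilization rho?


rho = lambda/mu = 7/27 = 0.2593

0.2593


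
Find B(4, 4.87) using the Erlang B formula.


B(N,A) = (A^N/N!) / sum(A^k/k!, k=0..N) with N=4, A=4.87 = 0.3879

0.3879


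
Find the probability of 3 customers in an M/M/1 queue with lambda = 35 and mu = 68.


rho = 35/68; P(n) = (1-rho)*rho^n = (1-35/68)*(35/68)^3 = 0.0662

0.0662


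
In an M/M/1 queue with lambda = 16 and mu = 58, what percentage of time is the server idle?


Idle fraction = (1 - rho) * 100 = (1 - 16/58) * 100 = 72.4%

72.4%


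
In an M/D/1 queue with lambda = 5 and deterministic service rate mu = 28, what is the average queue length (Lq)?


M/D/1: Lq = rho^2 / (2*(1-rho)) where rho = 5/28; Lq = 0.02

0.02


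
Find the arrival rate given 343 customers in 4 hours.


lambda = total arrivals / time = 343 / 4 = 85.75 per hour

85.75 per hour


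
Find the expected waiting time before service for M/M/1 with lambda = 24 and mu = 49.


rho = 24/49; Wq = rho/(mu - lambda) = 0.0196 hours

0.0196 hours


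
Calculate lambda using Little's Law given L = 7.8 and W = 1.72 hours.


lambda = L / W = 7.8 / 1.72 = 4.53 per hour

4.53 per hour


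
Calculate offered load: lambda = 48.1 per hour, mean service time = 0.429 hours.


Offered load a = lambda * E[S] = 48.1 * 0.429 = 20.63 Erlangs

20.63 Erlangs


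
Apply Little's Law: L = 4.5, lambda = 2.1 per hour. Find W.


W = L / lambda = 4.5 / 2.1 = 2.1429 hours

2.1429 hours


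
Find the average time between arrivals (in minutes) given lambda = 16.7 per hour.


Mean interarrival time = 60/lambda = 60/16.7 = 3.59 minutes

3.59 minutes


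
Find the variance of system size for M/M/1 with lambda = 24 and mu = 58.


rho = 24/58; Var(N) = rho/(1-rho)^2 = 1.2

1.2


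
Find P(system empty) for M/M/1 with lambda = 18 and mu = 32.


P0 = 1 - rho = 1 - 18/32 = 0.4375

0.4375


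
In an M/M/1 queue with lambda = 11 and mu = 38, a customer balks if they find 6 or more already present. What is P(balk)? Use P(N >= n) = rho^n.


P(N >= 6) = rho^6 = (11/38)^6 = 0.0006

0.0006


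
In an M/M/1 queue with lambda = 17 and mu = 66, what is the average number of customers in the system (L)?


rho = 17/66; L = rho/(1-rho) = 0.35

0.35


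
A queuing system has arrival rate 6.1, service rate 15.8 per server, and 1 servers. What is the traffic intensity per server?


rho = lambda / (c * mu) = 6.1 / (1 * 15.8) = 0.3861

0.3861


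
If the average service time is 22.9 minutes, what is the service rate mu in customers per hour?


mu = 60 / avg_service_time = 60 / 22.9 = 2.62 per hour

2.62 per hour


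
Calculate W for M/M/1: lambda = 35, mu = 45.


W = 1/(mu - lambda) = 1/(45 - 35) = 0.1 hours

0.1 hours


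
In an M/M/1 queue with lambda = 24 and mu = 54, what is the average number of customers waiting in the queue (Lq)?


rho = 24/54; Lq = rho^2/(1-rho) = 0.36

0.36


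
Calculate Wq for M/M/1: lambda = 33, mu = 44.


rho = 33/44; Wq = rho/(mu - lambda) = 0.0682 hours

0.0682 hours


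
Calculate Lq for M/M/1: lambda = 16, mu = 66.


rho = 16/66; Lq = rho^2/(1-rho) = 0.08

0.08


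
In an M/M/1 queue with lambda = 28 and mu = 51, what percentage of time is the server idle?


Idle fraction = (1 - rho) * 100 = (1 - 28/51) * 100 = 45.1%

45.1%


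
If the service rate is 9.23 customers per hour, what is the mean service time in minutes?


Mean service time = 60/mu = 60/9.23 = 6.5 minutes

6.5 minutes


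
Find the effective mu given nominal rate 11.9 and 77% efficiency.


Effective rate = mu * efficiency = 11.9 * 0.77 = 9.16 per hour

9.16 per hour


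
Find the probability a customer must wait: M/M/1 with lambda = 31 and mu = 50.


P(wait) = rho = lambda/mu = 31/50 = 0.62

0.62


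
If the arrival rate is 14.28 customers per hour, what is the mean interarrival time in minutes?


Mean interarrival time = 60/lambda = 60/14.28 = 4.2 minutes

4.2 minutes


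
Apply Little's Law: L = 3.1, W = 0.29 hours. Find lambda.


lambda = L / W = 3.1 / 0.29 = 10.69 per hour

10.69 per hour


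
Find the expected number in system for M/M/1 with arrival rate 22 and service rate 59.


rho = 22/59; L = rho/(1-rho) = 0.59

0.59


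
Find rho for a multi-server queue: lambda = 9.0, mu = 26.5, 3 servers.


rho = lambda / (c * mu) = 9.0 / (3 * 26.5) = 0.1132

0.1132


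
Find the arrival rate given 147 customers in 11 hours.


lambda = total arrivals / time = 147 / 11 = 13.36 per hour

13.36 per hour


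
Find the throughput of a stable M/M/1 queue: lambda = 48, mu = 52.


For a stable queue (lambda < mu), throughput = lambda = 48 per hour

48 per hour


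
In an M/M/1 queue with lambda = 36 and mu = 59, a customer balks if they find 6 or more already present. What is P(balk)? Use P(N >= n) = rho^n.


P(N >= 6) = rho^6 = (36/59)^6 = 0.0516

0.0516


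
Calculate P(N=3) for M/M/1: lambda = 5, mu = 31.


rho = 5/31; P(n) = (1-rho)*rho^n = (1-5/31)*(5/31)^3 = 0.0035

0.0035


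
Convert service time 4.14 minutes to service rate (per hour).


mu = 60 / avg_service_time = 60 / 4.14 = 14.49 per hour

14.49 per hour


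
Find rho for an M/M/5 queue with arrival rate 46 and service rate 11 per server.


rho = lambda/(c*mu) = 46/(5*11) = 0.8364

0.8364


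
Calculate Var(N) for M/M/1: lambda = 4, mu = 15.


rho = 4/15; Var(N) = rho/(1-rho)^2 = 0.5

0.5


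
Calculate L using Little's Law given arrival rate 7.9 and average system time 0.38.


L = lambda * W = 7.9 * 0.38 = 3.0

3.0


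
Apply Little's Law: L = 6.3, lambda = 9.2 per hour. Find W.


W = L / lambda = 6.3 / 9.2 = 0.6848 hours

0.6848 hours


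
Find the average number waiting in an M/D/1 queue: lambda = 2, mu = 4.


M/D/1: Lq = rho^2 / (2*(1-rho)) where rho = 2/4; Lq = 0.25

0.25


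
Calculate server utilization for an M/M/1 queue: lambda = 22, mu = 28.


rho = lambda/mu = 22/28 = 0.7857

0.7857


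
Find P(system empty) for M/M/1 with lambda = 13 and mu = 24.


P0 = 1 - rho = 1 - 13/24 = 0.4583

0.4583


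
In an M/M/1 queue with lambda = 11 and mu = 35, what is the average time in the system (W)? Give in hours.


W = 1/(mu - lambda) = 1/(35 - 11) = 0.0417 hours

0.0417 hours


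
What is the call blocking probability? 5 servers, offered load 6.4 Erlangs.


B(N,A) = (A^N/N!) / sum(A^k/k!, k=0..N) with N=5, A=6.4 = 0.3874

0.3874


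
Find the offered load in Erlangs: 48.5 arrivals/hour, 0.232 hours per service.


Offered load a = lambda * E[S] = 48.5 * 0.232 = 11.25 Erlangs

11.25 Erlangs


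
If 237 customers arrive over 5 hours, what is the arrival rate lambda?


lambda = total arrivals / time = 237 / 5 = 47.4 per hour

47.4 per hour


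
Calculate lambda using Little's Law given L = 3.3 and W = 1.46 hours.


lambda = L / W = 3.3 / 1.46 = 2.26 per hour

2.26 per hour


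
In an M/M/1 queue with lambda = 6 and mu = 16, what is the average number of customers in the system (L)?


rho = 6/16; L = rho/(1-rho) = 0.6

0.6


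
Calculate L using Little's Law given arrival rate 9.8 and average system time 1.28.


L = lambda * W = 9.8 * 1.28 = 12.54

12.54


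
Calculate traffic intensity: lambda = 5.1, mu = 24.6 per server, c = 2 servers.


rho = lambda / (c * mu) = 5.1 / (2 * 24.6) = 0.1037

0.1037


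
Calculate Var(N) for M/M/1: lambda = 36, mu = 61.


rho = 36/61; Var(N) = rho/(1-rho)^2 = 3.51

3.51


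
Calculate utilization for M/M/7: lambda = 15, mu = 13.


rho = lambda/(c*mu) = 15/(7*13) = 0.1648

0.1648


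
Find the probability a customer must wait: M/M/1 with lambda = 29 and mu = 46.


P(wait) = rho = lambda/mu = 29/46 = 0.6304

0.6304


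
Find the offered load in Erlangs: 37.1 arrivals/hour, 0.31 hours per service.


Offered load a = lambda * E[S] = 37.1 * 0.31 = 11.5 Erlangs

11.5 Erlangs


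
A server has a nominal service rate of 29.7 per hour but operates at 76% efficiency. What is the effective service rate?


Effective rate = mu * efficiency = 29.7 * 0.76 = 22.57 per hour

22.57 per hour


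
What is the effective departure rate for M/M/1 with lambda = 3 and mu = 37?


For a stable queue (lambda < mu), throughput = lambda = 3 per hour

3 per hour


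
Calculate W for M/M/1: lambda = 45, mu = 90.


W = 1/(mu - lambda) = 1/(90 - 45) = 0.0222 hours

0.0222 hours


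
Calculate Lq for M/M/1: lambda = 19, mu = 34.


rho = 19/34; Lq = rho^2/(1-rho) = 0.71

0.71


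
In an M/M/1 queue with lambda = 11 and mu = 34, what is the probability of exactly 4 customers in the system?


rho = 11/34; P(n) = (1-rho)*rho^n = (1-11/34)*(11/34)^4 = 0.0074

0.0074


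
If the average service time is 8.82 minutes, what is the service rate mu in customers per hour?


mu = 60 / avg_service_time = 60 / 8.82 = 6.8 per hour

6.8 per hour


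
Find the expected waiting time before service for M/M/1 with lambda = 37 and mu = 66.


rho = 37/66; Wq = rho/(mu - lambda) = 0.0193 hours

0.0193 hours


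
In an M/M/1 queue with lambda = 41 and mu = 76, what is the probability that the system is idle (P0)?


P0 = 1 - rho = 1 - 41/76 = 0.4605

0.4605


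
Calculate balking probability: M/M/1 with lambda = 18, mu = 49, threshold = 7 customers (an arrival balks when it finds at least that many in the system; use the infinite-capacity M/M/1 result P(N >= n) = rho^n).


P(N >= 7) = rho^7 = (18/49)^7 = 0.0009

0.0009


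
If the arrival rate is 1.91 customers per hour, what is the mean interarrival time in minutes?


Mean interarrival time = 60/lambda = 60/1.91 = 31.41 minutes

31.41 minutes


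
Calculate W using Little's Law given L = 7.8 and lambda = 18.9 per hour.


W = L / lambda = 7.8 / 18.9 = 0.4127 hours

0.4127 hours


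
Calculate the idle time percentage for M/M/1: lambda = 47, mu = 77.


Idle fraction = (1 - rho) * 100 = (1 - 47/77) * 100 = 39.0%

39.0%


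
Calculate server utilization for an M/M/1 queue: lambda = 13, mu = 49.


rho = lambda/mu = 13/49 = 0.2653

0.2653


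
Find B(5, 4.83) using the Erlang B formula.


B(N,A) = (A^N/N!) / sum(A^k/k!, k=0..N) with N=5, A=4.83 = 0.2709

0.2709


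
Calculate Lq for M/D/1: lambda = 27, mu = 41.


M/D/1: Lq = rho^2 / (2*(1-rho)) where rho = 27/41; Lq = 0.64

0.64


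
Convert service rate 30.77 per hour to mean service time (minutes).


Mean service time = 60/mu = 60/30.77 = 1.95 minutes

1.95 minutes


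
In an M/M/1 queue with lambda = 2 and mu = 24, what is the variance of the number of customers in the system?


rho = 2/24; Var(N) = rho/(1-rho)^2 = 0.1

0.1


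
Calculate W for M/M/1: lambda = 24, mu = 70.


W = 1/(mu - lambda) = 1/(70 - 24) = 0.0217 hours

0.0217 hours


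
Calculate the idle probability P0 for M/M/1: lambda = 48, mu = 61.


P0 = 1 - rho = 1 - 48/61 = 0.2131

0.2131


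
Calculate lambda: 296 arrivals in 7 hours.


lambda = total arrivals / time = 296 / 7 = 42.29 per hour

42.29 per hour


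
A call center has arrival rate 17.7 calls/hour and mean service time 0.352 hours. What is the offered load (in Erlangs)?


Offered load a = lambda * E[S] = 17.7 * 0.352 = 6.23 Erlangs

6.23 Erlangs


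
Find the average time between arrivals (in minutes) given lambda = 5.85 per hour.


Mean interarrival time = 60/lambda = 60/5.85 = 10.26 minutes

10.26 minutes


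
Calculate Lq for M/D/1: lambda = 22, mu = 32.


M/D/1: Lq = rho^2 / (2*(1-rho)) where rho = 22/32; Lq = 0.76

0.76


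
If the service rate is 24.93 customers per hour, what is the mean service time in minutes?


Mean service time = 60/mu = 60/24.93 = 2.41 minutes

2.41 minutes


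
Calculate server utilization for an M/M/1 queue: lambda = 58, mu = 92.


rho = lambda/mu = 58/92 = 0.6304

0.6304


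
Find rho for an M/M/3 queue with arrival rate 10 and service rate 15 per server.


rho = lambda/(c*mu) = 10/(3*15) = 0.2222

0.2222


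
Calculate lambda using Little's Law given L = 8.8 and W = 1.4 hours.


lambda = L / W = 8.8 / 1.4 = 6.29 per hour

6.29 per hour


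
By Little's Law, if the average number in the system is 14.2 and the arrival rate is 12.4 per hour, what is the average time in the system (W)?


W = L / lambda = 14.2 / 12.4 = 1.1452 hours

1.1452 hours


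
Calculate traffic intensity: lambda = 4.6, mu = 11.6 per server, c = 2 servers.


rho = lambda / (c * mu) = 4.6 / (2 * 11.6) = 0.1983

0.1983


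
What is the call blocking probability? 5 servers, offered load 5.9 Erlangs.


B(N,A) = (A^N/N!) / sum(A^k/k!, k=0..N) with N=5, A=5.9 = 0.3534

0.3534


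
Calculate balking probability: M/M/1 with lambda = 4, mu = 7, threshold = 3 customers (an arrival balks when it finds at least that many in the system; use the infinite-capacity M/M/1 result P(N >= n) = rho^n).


P(N >= 3) = rho^3 = (4/7)^3 = 0.1866

0.1866


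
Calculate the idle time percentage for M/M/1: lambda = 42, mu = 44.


Idle fraction = (1 - rho) * 100 = (1 - 42/44) * 100 = 4.5%

4.5%


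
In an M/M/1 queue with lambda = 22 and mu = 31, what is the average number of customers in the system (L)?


rho = 22/31; L = rho/(1-rho) = 2.44

2.44


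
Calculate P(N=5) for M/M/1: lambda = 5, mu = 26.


rho = 5/26; P(n) = (1-rho)*rho^n = (1-5/26)*(5/26)^5 = 0.0002

0.0002


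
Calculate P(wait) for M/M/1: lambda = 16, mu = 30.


P(wait) = rho = lambda/mu = 16/30 = 0.5333

0.5333


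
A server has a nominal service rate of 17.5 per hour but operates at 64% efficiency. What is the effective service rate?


Effective rate = mu * efficiency = 17.5 * 0.64 = 11.2 per hour

11.2 per hour


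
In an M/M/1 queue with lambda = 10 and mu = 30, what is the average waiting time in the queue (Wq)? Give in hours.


rho = 10/30; Wq = rho/(mu - lambda) = 0.0167 hours

0.0167 hours


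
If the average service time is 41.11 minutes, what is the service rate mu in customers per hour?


mu = 60 / avg_service_time = 60 / 41.11 = 1.46 per hour

1.46 per hour


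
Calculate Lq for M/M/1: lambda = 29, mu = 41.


rho = 29/41; Lq = rho^2/(1-rho) = 1.71

1.71


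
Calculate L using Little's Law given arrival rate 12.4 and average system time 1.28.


L = lambda * W = 12.4 * 1.28 = 15.87

15.87


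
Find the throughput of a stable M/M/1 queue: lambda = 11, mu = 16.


For a stable queue (lambda < mu), throughput = lambda = 11 per hour

11 per hour


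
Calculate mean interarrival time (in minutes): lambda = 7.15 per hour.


Mean interarrival time = 60/lambda = 60/7.15 = 8.39 minutes

8.39 minutes


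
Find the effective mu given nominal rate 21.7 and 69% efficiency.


Effective rate = mu * efficiency = 21.7 * 0.69 = 14.97 per hour

14.97 per hour


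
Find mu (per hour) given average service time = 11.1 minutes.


mu = 60 / avg_service_time = 60 / 11.1 = 5.41 per hour

5.41 per hour


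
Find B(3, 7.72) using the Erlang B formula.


B(N,A) = (A^N/N!) / sum(A^k/k!, k=0..N) with N=3, A=7.72 = 0.6656

0.6656


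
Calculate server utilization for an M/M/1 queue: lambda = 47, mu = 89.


rho = lambda/mu = 47/89 = 0.5281

0.5281


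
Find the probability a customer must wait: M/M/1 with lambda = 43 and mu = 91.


P(wait) = rho = lambda/mu = 43/91 = 0.4725

0.4725


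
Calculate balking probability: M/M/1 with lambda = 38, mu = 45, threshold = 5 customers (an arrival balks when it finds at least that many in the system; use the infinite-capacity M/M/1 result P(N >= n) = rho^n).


P(N >= 5) = rho^5 = (38/45)^5 = 0.4294

0.4294


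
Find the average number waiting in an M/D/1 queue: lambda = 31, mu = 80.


M/D/1: Lq = rho^2 / (2*(1-rho)) where rho = 31/80; Lq = 0.12

0.12


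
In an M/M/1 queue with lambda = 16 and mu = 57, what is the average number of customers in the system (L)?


rho = 16/57; L = rho/(1-rho) = 0.39

0.39


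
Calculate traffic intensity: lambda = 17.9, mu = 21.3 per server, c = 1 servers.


rho = lambda / (c * mu) = 17.9 / (1 * 21.3) = 0.8404

0.8404


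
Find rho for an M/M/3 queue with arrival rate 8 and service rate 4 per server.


rho = lambda/(c*mu) = 8/(3*4) = 0.6667

0.6667


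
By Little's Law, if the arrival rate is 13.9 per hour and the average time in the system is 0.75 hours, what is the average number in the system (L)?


L = lambda * W = 13.9 * 0.75 = 10.43

10.43


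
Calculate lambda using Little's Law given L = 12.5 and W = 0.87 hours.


lambda = L / W = 12.5 / 0.87 = 14.37 per hour

14.37 per hour


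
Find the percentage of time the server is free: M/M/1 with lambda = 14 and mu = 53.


Idle fraction = (1 - rho) * 100 = (1 - 14/53) * 100 = 73.6%

73.6%


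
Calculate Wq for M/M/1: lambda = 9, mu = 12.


rho = 9/12; Wq = rho/(mu - lambda) = 0.25 hours

0.25 hours


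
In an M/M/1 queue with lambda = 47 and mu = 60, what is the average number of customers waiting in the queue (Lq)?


rho = 47/60; Lq = rho^2/(1-rho) = 2.83

2.83


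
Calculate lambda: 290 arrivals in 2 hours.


lambda = total arrivals / time = 290 / 2 = 145.0 per hour

145.0 per hour


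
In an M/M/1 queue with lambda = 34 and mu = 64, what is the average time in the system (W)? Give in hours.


W = 1/(mu - lambda) = 1/(64 - 34) = 0.0333 hours

0.0333 hours


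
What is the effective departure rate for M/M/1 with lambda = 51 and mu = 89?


For a stable queue (lambda < mu), throughput = lambda = 51 per hour

51 per hour


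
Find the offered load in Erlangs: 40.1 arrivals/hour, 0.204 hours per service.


Offered load a = lambda * E[S] = 40.1 * 0.204 = 8.18 Erlangs

8.18 Erlangs


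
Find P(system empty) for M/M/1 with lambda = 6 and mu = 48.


P0 = 1 - rho = 1 - 6/48 = 0.875

0.875


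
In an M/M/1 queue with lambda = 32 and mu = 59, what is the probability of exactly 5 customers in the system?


rho = 32/59; P(n) = (1-rho)*rho^n = (1-32/59)*(32/59)^5 = 0.0215

0.0215


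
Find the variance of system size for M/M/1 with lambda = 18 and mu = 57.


rho = 18/57; Var(N) = rho/(1-rho)^2 = 0.67

0.67


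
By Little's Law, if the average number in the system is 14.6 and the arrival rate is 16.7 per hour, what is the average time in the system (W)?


W = L / lambda = 14.6 / 16.7 = 0.8743 hours

0.8743 hours


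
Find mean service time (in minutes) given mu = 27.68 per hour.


Mean service time = 60/mu = 60/27.68 = 2.17 minutes

2.17 minutes


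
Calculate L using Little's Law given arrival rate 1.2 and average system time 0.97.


L = lambda * W = 1.2 * 0.97 = 1.16

1.16


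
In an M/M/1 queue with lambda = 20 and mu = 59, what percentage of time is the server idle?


Idle fraction = (1 - rho) * 100 = (1 - 20/59) * 100 = 66.1%

66.1%


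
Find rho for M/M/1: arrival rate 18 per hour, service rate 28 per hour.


rho = lambda/mu = 18/28 = 0.6429

0.6429


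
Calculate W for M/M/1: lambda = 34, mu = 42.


W = 1/(mu - lambda) = 1/(42 - 34) = 0.125 hours

0.125 hours


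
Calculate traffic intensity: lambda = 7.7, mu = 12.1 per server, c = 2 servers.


rho = lambda / (c * mu) = 7.7 / (2 * 12.1) = 0.3182

0.3182


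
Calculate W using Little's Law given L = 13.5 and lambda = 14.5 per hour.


W = L / lambda = 13.5 / 14.5 = 0.931 hours

0.931 hours


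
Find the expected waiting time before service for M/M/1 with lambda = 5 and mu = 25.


rho = 5/25; Wq = rho/(mu - lambda) = 0.01 hours

0.01 hours


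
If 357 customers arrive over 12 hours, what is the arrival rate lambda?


lambda = total arrivals / time = 357 / 12 = 29.75 per hour

29.75 per hour


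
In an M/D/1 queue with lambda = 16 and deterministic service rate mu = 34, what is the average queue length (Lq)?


M/D/1: Lq = rho^2 / (2*(1-rho)) where rho = 16/34; Lq = 0.21

0.21


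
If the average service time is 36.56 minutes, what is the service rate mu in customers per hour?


mu = 60 / avg_service_time = 60 / 36.56 = 1.64 per hour

1.64 per hour


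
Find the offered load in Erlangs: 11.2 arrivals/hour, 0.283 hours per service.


Offered load a = lambda * E[S] = 11.2 * 0.283 = 3.17 Erlangs

3.17 Erlangs


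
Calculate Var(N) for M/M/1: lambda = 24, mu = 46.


rho = 24/46; Var(N) = rho/(1-rho)^2 = 2.28

2.28


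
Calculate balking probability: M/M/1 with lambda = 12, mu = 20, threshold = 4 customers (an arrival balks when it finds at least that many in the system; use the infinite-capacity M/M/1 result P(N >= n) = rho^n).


P(N >= 4) = rho^4 = (12/20)^4 = 0.1296

0.1296


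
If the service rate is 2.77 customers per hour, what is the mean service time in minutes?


Mean service time = 60/mu = 60/2.77 = 21.66 minutes

21.66 minutes


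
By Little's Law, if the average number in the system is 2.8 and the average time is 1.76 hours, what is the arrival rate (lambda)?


lambda = L / W = 2.8 / 1.76 = 1.59 per hour

1.59 per hour


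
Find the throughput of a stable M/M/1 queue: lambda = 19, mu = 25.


For a stable queue (lambda < mu), throughput = lambda = 19 per hour

19 per hour


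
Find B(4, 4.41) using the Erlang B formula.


B(N,A) = (A^N/N!) / sum(A^k/k!, k=0..N) with N=4, A=4.41 = 0.3488

0.3488


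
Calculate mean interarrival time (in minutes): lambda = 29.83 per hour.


Mean interarrival time = 60/lambda = 60/29.83 = 2.01 minutes

2.01 minutes


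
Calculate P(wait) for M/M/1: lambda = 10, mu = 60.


P(wait) = rho = lambda/mu = 10/60 = 0.1667

0.1667


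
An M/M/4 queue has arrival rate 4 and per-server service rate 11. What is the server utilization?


rho = lambda/(c*mu) = 4/(4*11) = 0.0909

0.0909


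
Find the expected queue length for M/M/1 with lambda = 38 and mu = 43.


rho = 38/43; Lq = rho^2/(1-rho) = 6.72

6.72


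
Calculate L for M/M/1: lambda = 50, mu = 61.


rho = 50/61; L = rho/(1-rho) = 4.55

4.55


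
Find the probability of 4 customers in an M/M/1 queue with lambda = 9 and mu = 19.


rho = 9/19; P(n) = (1-rho)*rho^n = (1-9/19)*(9/19)^4 = 0.0265

0.0265


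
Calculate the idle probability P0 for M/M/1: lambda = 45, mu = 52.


P0 = 1 - rho = 1 - 45/52 = 0.1346

0.1346


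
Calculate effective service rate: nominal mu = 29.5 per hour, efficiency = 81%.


Effective rate = mu * efficiency = 29.5 * 0.81 = 23.9 per hour

23.9 per hour


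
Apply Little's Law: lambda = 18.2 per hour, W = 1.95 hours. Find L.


L = lambda * W = 18.2 * 1.95 = 35.49

35.49


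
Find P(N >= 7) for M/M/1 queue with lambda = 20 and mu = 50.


P(N >= 7) = rho^7 = (20/50)^7 = 0.0016

0.0016


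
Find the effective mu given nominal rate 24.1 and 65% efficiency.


Effective rate = mu * efficiency = 24.1 * 0.65 = 15.67 per hour

15.67 per hour


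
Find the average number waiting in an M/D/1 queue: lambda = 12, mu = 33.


M/D/1: Lq = rho^2 / (2*(1-rho)) where rho = 12/33; Lq = 0.1

0.1


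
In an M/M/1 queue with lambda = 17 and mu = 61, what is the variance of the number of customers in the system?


rho = 17/61; Var(N) = rho/(1-rho)^2 = 0.54

0.54


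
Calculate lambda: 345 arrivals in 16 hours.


lambda = total arrivals / time = 345 / 16 = 21.56 per hour

21.56 per hour


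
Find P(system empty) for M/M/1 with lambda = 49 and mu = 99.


P0 = 1 - rho = 1 - 49/99 = 0.5051

0.5051


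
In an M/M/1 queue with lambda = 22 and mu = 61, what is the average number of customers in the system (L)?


rho = 22/61; L = rho/(1-rho) = 0.56

0.56


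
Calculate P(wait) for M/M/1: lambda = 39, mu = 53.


P(wait) = rho = lambda/mu = 39/53 = 0.7358

0.7358


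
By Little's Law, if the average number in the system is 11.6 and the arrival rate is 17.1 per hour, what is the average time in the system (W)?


W = L / lambda = 11.6 / 17.1 = 0.6784 hours

0.6784 hours


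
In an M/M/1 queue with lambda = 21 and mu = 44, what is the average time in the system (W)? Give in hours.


W = 1/(mu - lambda) = 1/(44 - 21) = 0.0435 hours

0.0435 hours


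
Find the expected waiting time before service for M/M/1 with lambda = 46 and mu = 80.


rho = 46/80; Wq = rho/(mu - lambda) = 0.0169 hours

0.0169 hours


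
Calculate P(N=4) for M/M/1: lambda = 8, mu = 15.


rho = 8/15; P(n) = (1-rho)*rho^n = (1-8/15)*(8/15)^4 = 0.0378

0.0378


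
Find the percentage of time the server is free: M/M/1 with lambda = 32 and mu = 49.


Idle fraction = (1 - rho) * 100 = (1 - 32/49) * 100 = 34.7%

34.7%


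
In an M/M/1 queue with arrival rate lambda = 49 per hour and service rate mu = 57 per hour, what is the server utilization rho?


rho = lambda/mu = 49/57 = 0.8596

0.8596


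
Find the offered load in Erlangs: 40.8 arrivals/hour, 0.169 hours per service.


Offered load a = lambda * E[S] = 40.8 * 0.169 = 6.9 Erlangs

6.9 Erlangs


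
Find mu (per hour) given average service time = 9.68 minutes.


mu = 60 / avg_service_time = 60 / 9.68 = 6.2 per hour

6.2 per hour


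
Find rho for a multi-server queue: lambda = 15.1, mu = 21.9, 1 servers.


rho = lambda / (c * mu) = 15.1 / (1 * 21.9) = 0.6895

0.6895


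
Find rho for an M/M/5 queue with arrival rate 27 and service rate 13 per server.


rho = lambda/(c*mu) = 27/(5*13) = 0.4154

0.4154


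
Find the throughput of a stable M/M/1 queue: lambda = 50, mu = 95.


For a stable queue (lambda < mu), throughput = lambda = 50 per hour

50 per hour


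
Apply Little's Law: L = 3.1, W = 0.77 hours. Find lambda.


lambda = L / W = 3.1 / 0.77 = 4.03 per hour

4.03 per hour


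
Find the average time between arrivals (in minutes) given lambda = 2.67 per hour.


Mean interarrival time = 60/lambda = 60/2.67 = 22.47 minutes

22.47 minutes


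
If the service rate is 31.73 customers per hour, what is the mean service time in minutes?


Mean service time = 60/mu = 60/31.73 = 1.89 minutes

1.89 minutes


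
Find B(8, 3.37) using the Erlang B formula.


B(N,A) = (A^N/N!) / sum(A^k/k!, k=0..N) with N=8, A=3.37 = 0.0143

0.0143


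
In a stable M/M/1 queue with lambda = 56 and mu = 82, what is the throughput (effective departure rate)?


For a stable queue (lambda < mu), throughput = lambda = 56 per hour

56 per hour


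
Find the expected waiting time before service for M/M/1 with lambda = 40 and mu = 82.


rho = 40/82; Wq = rho/(mu - lambda) = 0.0116 hours

0.0116 hours


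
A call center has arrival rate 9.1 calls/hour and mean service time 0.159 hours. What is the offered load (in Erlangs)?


Offered load a = lambda * E[S] = 9.1 * 0.159 = 1.45 Erlangs

1.45 Erlangs


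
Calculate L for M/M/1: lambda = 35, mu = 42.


rho = 35/42; L = rho/(1-rho) = 5.0

5.0


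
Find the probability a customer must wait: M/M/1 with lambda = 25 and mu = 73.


P(wait) = rho = lambda/mu = 25/73 = 0.3425

0.3425


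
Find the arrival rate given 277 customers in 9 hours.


lambda = total arrivals / time = 277 / 9 = 30.78 per hour

30.78 per hour


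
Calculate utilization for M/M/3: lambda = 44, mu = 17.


rho = lambda/(c*mu) = 44/(3*17) = 0.8627

0.8627


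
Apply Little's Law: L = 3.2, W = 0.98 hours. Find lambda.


lambda = L / W = 3.2 / 0.98 = 3.27 per hour

3.27 per hour


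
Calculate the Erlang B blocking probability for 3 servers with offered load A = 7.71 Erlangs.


B(N,A) = (A^N/N!) / sum(A^k/k!, k=0..N) with N=3, A=7.71 = 0.6653

0.6653


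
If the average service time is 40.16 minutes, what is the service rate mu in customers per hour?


mu = 60 / avg_service_time = 60 / 40.16 = 1.49 per hour

1.49 per hour


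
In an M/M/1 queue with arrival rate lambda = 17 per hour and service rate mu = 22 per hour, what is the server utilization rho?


rho = lambda/mu = 17/22 = 0.7727

0.7727


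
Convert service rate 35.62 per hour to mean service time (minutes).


Mean service time = 60/mu = 60/35.62 = 1.68 minutes

1.68 minutes


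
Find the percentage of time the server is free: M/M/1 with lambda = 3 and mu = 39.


Idle fraction = (1 - rho) * 100 = (1 - 3/39) * 100 = 92.3%

92.3%


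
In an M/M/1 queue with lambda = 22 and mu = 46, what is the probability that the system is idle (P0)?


P0 = 1 - rho = 1 - 22/46 = 0.5217

0.5217


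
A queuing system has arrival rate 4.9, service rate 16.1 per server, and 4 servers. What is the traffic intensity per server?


rho = lambda / (c * mu) = 4.9 / (4 * 16.1) = 0.0761

0.0761


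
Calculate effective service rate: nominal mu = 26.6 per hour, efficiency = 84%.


Effective rate = mu * efficiency = 26.6 * 0.84 = 22.34 per hour

22.34 per hour


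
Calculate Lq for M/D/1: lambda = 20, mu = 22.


M/D/1: Lq = rho^2 / (2*(1-rho)) where rho = 20/22; Lq = 4.55

4.55


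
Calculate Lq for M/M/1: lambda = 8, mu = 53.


rho = 8/53; Lq = rho^2/(1-rho) = 0.03

0.03


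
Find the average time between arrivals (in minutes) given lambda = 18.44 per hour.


Mean interarrival time = 60/lambda = 60/18.44 = 3.25 minutes

3.25 minutes


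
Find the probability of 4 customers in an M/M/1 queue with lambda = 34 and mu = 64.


rho = 34/64; P(n) = (1-rho)*rho^n = (1-34/64)*(34/64)^4 = 0.0373

0.0373


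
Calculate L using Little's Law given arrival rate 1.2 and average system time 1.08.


L = lambda * W = 1.2 * 1.08 = 1.3

1.3


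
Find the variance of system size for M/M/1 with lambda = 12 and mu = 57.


rho = 12/57; Var(N) = rho/(1-rho)^2 = 0.34

0.34


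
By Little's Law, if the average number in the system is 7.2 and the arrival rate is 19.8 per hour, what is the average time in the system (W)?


W = L / lambda = 7.2 / 19.8 = 0.3636 hours

0.3636 hours


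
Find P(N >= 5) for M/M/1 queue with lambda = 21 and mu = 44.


P(N >= 5) = rho^5 = (21/44)^5 = 0.0248

0.0248


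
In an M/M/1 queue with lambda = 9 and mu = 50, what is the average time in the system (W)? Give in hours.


W = 1/(mu - lambda) = 1/(50 - 9) = 0.0244 hours

0.0244 hours


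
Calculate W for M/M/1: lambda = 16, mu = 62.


W = 1/(mu - lambda) = 1/(62 - 16) = 0.0217 hours

0.0217 hours


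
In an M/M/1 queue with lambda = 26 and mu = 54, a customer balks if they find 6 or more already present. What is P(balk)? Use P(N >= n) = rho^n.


P(N >= 6) = rho^6 = (26/54)^6 = 0.0125

0.0125


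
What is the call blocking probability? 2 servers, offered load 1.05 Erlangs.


B(N,A) = (A^N/N!) / sum(A^k/k!, k=0..N) with N=2, A=1.05 = 0.2119

0.2119


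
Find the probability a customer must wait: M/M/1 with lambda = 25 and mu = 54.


P(wait) = rho = lambda/mu = 25/54 = 0.463

0.463


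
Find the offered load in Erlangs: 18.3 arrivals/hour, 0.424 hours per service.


Offered load a = lambda * E[S] = 18.3 * 0.424 = 7.76 Erlangs

7.76 Erlangs


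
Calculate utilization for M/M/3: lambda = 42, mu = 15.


rho = lambda/(c*mu) = 42/(3*15) = 0.9333

0.9333


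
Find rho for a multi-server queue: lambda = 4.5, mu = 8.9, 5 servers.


rho = lambda / (c * mu) = 4.5 / (5 * 8.9) = 0.1011

0.1011


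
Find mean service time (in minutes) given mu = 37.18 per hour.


Mean service time = 60/mu = 60/37.18 = 1.61 minutes

1.61 minutes


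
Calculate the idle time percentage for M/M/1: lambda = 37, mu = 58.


Idle fraction = (1 - rho) * 100 = (1 - 37/58) * 100 = 36.2%

36.2%


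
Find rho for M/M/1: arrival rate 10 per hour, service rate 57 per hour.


rho = lambda/mu = 10/57 = 0.1754

0.1754


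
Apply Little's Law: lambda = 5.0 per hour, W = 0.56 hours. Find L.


L = lambda * W = 5.0 * 0.56 = 2.8

2.8


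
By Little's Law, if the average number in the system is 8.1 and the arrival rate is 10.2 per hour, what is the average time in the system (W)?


W = L / lambda = 8.1 / 10.2 = 0.7941 hours

0.7941 hours


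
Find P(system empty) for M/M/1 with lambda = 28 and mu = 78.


P0 = 1 - rho = 1 - 28/78 = 0.641

0.641


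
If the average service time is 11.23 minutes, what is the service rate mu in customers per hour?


mu = 60 / avg_service_time = 60 / 11.23 = 5.34 per hour

5.34 per hour


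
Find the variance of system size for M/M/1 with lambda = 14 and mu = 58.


rho = 14/58; Var(N) = rho/(1-rho)^2 = 0.42

0.42


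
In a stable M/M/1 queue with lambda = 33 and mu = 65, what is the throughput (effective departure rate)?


For a stable queue (lambda < mu), throughput = lambda = 33 per hour

33 per hour


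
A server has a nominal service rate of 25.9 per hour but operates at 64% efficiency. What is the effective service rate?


Effective rate = mu * efficiency = 25.9 * 0.64 = 16.58 per hour

16.58 per hour


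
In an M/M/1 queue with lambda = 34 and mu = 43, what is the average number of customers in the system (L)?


rho = 34/43; L = rho/(1-rho) = 3.78

3.78


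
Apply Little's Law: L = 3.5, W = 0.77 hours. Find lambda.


lambda = L / W = 3.5 / 0.77 = 4.55 per hour

4.55 per hour


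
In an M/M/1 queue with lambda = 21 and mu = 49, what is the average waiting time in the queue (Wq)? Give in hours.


rho = 21/49; Wq = rho/(mu - lambda) = 0.0153 hours

0.0153 hours


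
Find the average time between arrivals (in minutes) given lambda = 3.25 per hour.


Mean interarrival time = 60/lambda = 60/3.25 = 18.46 minutes

18.46 minutes


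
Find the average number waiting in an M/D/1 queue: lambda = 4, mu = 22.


M/D/1: Lq = rho^2 / (2*(1-rho)) where rho = 4/22; Lq = 0.02

0.02


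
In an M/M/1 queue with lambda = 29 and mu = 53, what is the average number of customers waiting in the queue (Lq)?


rho = 29/53; Lq = rho^2/(1-rho) = 0.66

0.66


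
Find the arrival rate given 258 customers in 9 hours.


lambda = total arrivals / time = 258 / 9 = 28.67 per hour

28.67 per hour


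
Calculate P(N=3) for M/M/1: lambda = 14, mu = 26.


rho = 14/26; P(n) = (1-rho)*rho^n = (1-14/26)*(14/26)^3 = 0.0721

0.0721


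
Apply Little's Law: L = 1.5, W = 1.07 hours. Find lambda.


lambda = L / W = 1.5 / 1.07 = 1.4 per hour

1.4 per hour


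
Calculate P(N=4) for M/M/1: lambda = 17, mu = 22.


rho = 17/22; P(n) = (1-rho)*rho^n = (1-17/22)*(17/22)^4 = 0.081

0.081


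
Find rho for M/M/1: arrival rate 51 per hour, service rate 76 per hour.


rho = lambda/mu = 51/76 = 0.6711

0.6711


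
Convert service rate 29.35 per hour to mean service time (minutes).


Mean service time = 60/mu = 60/29.35 = 2.04 minutes

2.04 minutes


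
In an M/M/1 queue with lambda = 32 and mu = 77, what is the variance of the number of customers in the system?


rho = 32/77; Var(N) = rho/(1-rho)^2 = 1.22

1.22


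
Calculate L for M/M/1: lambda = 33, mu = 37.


rho = 33/37; L = rho/(1-rho) = 8.25

8.25


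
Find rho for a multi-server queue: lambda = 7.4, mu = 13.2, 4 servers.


rho = lambda / (c * mu) = 7.4 / (4 * 13.2) = 0.1402

0.1402


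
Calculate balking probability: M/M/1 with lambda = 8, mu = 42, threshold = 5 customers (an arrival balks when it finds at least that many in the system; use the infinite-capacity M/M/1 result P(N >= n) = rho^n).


P(N >= 5) = rho^5 = (8/42)^5 = 0.0003

0.0003


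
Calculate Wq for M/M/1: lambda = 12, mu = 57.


rho = 12/57; Wq = rho/(mu - lambda) = 0.0047 hours

0.0047 hours


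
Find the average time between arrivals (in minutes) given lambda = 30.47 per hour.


Mean interarrival time = 60/lambda = 60/30.47 = 1.97 minutes

1.97 minutes


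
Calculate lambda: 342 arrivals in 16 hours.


lambda = total arrivals / time = 342 / 16 = 21.38 per hour

21.38 per hour


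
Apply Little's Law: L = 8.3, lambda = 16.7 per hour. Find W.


W = L / lambda = 8.3 / 16.7 = 0.497 hours

0.497 hours


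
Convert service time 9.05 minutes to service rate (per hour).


mu = 60 / avg_service_time = 60 / 9.05 = 6.63 per hour

6.63 per hour


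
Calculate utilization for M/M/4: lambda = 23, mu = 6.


rho = lambda/(c*mu) = 23/(4*6) = 0.9583

0.9583


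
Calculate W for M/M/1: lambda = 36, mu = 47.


W = 1/(mu - lambda) = 1/(47 - 36) = 0.0909 hours

0.0909 hours


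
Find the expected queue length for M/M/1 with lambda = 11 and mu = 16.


rho = 11/16; Lq = rho^2/(1-rho) = 1.51

1.51


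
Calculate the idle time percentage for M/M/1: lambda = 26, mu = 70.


Idle fraction = (1 - rho) * 100 = (1 - 26/70) * 100 = 62.9%

62.9%


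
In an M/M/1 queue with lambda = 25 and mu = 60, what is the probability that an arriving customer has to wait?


P(wait) = rho = lambda/mu = 25/60 = 0.4167

0.4167


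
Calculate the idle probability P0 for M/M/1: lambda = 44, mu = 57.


P0 = 1 - rho = 1 - 44/57 = 0.2281

0.2281


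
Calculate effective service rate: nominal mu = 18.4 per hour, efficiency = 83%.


Effective rate = mu * efficiency = 18.4 * 0.83 = 15.27 per hour

15.27 per hour


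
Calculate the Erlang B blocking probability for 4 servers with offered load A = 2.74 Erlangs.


B(N,A) = (A^N/N!) / sum(A^k/k!, k=0..N) with N=4, A=2.74 = 0.177

0.177


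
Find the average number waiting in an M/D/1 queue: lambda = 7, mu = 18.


M/D/1: Lq = rho^2 / (2*(1-rho)) where rho = 7/18; Lq = 0.12

0.12


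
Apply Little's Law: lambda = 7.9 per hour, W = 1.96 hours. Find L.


L = lambda * W = 7.9 * 1.96 = 15.48

15.48


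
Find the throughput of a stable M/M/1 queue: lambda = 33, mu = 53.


For a stable queue (lambda < mu), throughput = lambda = 33 per hour

33 per hour


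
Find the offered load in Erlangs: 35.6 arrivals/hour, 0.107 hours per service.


Offered load a = lambda * E[S] = 35.6 * 0.107 = 3.81 Erlangs

3.81 Erlangs


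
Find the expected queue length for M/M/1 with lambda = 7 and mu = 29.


rho = 7/29; Lq = rho^2/(1-rho) = 0.08

0.08


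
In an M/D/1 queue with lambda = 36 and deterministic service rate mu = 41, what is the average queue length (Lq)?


M/D/1: Lq = rho^2 / (2*(1-rho)) where rho = 36/41; Lq = 3.16

3.16


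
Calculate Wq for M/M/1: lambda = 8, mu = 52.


rho = 8/52; Wq = rho/(mu - lambda) = 0.0035 hours

0.0035 hours


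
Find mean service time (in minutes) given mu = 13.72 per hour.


Mean service time = 60/mu = 60/13.72 = 4.37 minutes

4.37 minutes


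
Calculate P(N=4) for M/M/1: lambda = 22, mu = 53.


rho = 22/53; P(n) = (1-rho)*rho^n = (1-22/53)*(22/53)^4 = 0.0174

0.0174


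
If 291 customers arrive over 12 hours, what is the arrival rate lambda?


lambda = total arrivals / time = 291 / 12 = 24.25 per hour

24.25 per hour


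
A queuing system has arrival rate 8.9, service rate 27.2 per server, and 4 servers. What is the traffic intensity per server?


rho = lambda / (c * mu) = 8.9 / (4 * 27.2) = 0.0818

0.0818


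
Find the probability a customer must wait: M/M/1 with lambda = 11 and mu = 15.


P(wait) = rho = lambda/mu = 11/15 = 0.7333

0.7333


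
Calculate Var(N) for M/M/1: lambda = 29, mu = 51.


rho = 29/51; Var(N) = rho/(1-rho)^2 = 3.06

3.06


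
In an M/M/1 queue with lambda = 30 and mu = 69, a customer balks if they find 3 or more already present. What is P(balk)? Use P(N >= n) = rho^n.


P(N >= 3) = rho^3 = (30/69)^3 = 0.0822

0.0822


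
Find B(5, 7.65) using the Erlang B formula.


B(N,A) = (A^N/N!) / sum(A^k/k!, k=0..N) with N=5, A=7.65 = 0.461

0.461
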